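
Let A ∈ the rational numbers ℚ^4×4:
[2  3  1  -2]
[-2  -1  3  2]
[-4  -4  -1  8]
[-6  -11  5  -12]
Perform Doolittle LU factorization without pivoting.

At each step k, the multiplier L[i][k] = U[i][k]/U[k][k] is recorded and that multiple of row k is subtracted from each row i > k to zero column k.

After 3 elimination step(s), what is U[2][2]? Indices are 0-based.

U[2][2] = -3

Step 1: pivot at (0,0) is 2.
  row1 ← row1 − (-1)·row0  ⇒  L[1][0]=-1, U row1=(0, 2, 4, 0)
  row2 ← row2 − (-2)·row0  ⇒  L[2][0]=-2, U row2=(0, 2, 1, 4)
  row3 ← row3 − (-3)·row0  ⇒  L[3][0]=-3, U row3=(0, -2, 8, -18)
Step 2: pivot at (1,1) is 2.
  row2 ← row2 − (1)·row1  ⇒  L[2][1]=1, U row2=(0, 0, -3, 4)
  row3 ← row3 − (-1)·row1  ⇒  L[3][1]=-1, U row3=(0, 0, 12, -18)
Step 3: pivot at (2,2) is -3.
  row3 ← row3 − (-4)·row2  ⇒  L[3][2]=-4, U row3=(0, 0, 0, -2)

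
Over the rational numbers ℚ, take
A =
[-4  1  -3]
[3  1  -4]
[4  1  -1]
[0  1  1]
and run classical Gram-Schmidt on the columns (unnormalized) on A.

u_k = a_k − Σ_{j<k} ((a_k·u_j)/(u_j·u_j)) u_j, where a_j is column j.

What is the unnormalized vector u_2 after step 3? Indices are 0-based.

Step 1: u_0 = a_0 = (-4, 3, 4, 0).
Step 2: u_1 = a_1 − (3/41)·u_0 = (53/41, 32/41, 29/41, 1).
Step 3: u_2 = a_2 − (-4/41)·u_0 − (-55/31)·u_1 = (-34/31, -72/31, 20/31, 86/31).

u_2 = (-34/31, -72/31, 20/31, 86/31)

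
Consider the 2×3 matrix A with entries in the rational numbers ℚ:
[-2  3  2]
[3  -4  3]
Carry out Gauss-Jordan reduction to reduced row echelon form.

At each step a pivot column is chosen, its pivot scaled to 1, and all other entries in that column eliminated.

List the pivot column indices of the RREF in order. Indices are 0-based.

pivot columns: 0, 1

[1] R0 /= -2  ⇒  (1, -3/2, -1)
     R1 -= 3·R0  ⇒  (0, 1/2, 6)
[2] R1 /= 1/2  ⇒  (0, 1, 12)
     R0 -= -3/2·R1  ⇒  (1, 0, 17)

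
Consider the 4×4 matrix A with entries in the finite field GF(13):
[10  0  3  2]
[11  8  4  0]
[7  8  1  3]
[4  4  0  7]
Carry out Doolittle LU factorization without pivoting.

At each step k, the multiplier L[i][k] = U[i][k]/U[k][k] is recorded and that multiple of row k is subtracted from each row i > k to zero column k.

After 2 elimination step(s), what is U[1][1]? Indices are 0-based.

U[1][1] = 8

k=0: U[0][0]=10
  eliminate (1,0): mult=5, new row 1: (0, 8, 2, 3); set L[1][0]=5
  eliminate (2,0): mult=2, new row 2: (0, 8, 8, 12); set L[2][0]=2
  eliminate (3,0): mult=3, new row 3: (0, 4, 4, 1); set L[3][0]=3
k=1: U[1][1]=8
  eliminate (2,1): mult=1, new row 2: (0, 0, 6, 9); set L[2][1]=1
  eliminate (3,1): mult=7, new row 3: (0, 0, 3, 6); set L[3][1]=7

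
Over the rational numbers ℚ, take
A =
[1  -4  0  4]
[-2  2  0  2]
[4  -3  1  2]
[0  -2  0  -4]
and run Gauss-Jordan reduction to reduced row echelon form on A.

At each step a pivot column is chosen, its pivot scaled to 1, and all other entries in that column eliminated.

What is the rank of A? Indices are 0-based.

pivot(0,0)=1: scale R0 → (1, -4, 0, 4)
  clear (1,0): R1 −= (-2)R0 → (0, -6, 0, 10)
  clear (2,0): R2 −= (4)R0 → (0, 13, 1, -14)
pivot(1,1)=-6: scale R1 → (0, 1, 0, -5/3)
  clear (0,1): R0 −= (-4)R1 → (1, 0, 0, -8/3)
  clear (2,1): R2 −= (13)R1 → (0, 0, 1, 23/3)
  clear (3,1): R3 −= (-2)R1 → (0, 0, 0, -22/3)
pivot(2,2)=1: scale R2 → (0, 0, 1, 23/3)
pivot(3,3)=-22/3: scale R3 → (0, 0, 0, 1)
  clear (0,3): R0 −= (-8/3)R3 → (1, 0, 0, 0)
  clear (1,3): R1 −= (-5/3)R3 → (0, 1, 0, 0)
  clear (2,3): R2 −= (23/3)R3 → (0, 0, 1, 0)

rank = 4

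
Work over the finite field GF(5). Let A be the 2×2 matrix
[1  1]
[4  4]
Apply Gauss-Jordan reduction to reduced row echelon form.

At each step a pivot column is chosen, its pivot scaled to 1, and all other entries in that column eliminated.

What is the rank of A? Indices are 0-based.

rank = 1

[1] R0 /= 1  ⇒  (1, 1)
     R1 -= 4·R0  ⇒  (0, 0)
column 1 empty below row 1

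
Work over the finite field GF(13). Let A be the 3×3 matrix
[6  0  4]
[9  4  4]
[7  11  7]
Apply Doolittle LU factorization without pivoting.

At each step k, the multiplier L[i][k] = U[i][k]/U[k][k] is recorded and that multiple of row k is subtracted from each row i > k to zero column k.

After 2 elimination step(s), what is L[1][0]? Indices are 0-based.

L[1][0] = 8

[col 0] pivot 6
  R1 -= 8*R0 → (0, 4, 11)  (L[1][0] := 8)
  R2 -= 12*R0 → (0, 11, 11)  (L[2][0] := 12)
[col 1] pivot 4
  R2 -= 6*R1 → (0, 0, 10)  (L[2][1] := 6)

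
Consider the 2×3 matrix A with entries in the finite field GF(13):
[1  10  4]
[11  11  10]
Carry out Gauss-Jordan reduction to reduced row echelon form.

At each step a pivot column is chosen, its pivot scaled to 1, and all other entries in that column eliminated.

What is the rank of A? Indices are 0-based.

rank = 2

step 1: normalize row 0 (÷1) = (1, 10, 4)
  row 1: subtract 11×row0 = (0, 5, 5)
step 2: normalize row 1 (÷5) = (0, 1, 1)
  row 0: subtract 10×row1 = (1, 0, 7)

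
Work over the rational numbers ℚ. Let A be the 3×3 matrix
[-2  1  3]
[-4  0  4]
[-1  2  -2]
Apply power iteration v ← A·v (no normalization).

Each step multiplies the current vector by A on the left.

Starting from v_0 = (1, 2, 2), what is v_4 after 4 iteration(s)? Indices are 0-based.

v_0 = (1, 2, 2).
v_1 = A·v_0 = (6, 4, -1).
v_2 = A·v_1 = (-11, -28, 4).
v_3 = A·v_2 = (6, 60, -53).
v_4 = A·v_3 = (-111, -236, 220).

v_4 = (-111, -236, 220)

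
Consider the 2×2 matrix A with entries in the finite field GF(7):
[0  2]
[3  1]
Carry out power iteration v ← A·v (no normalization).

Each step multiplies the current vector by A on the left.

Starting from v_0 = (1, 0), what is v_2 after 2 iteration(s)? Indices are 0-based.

v_0 = (1, 0).
v_1 = A·v_0 = (0, 3).
v_2 = A·v_1 = (6, 3).

v_2 = (6, 3)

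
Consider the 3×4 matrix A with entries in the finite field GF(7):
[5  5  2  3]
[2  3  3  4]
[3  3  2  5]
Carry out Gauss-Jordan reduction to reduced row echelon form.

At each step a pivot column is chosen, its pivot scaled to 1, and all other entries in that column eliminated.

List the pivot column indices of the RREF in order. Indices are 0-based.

pivot(0,0)=5: scale R0 → (1, 1, 6, 2)
  clear (1,0): R1 −= (2)R0 → (0, 1, 5, 0)
  clear (2,0): R2 −= (3)R0 → (0, 0, 5, 6)
pivot(1,1)=1: scale R1 → (0, 1, 5, 0)
  clear (0,1): R0 −= (1)R1 → (1, 0, 1, 2)
pivot(2,2)=5: scale R2 → (0, 0, 1, 4)
  clear (0,2): R0 −= (1)R2 → (1, 0, 0, 5)
  clear (1,2): R1 −= (5)R2 → (0, 1, 0, 1)

pivot columns: 0, 1, 2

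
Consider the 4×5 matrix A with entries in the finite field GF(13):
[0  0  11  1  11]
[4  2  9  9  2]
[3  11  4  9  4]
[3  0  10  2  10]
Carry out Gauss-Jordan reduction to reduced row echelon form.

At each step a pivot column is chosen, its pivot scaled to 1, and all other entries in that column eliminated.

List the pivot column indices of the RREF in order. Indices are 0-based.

pivot columns: 0, 1, 2, 3

[1] R0 <-> R1
[1] R0 /= 4  ⇒  (1, 7, 12, 12, 7)
     R2 -= 3·R0  ⇒  (0, 3, 7, 12, 9)
     R3 -= 3·R0  ⇒  (0, 5, 0, 5, 2)
[2] R1 <-> R2
[2] R1 /= 3  ⇒  (0, 1, 11, 4, 3)
     R0 -= 7·R1  ⇒  (1, 0, 0, 10, 12)
     R3 -= 5·R1  ⇒  (0, 0, 10, 11, 0)
[3] R2 /= 11  ⇒  (0, 0, 1, 6, 1)
     R1 -= 11·R2  ⇒  (0, 1, 0, 3, 5)
     R3 -= 10·R2  ⇒  (0, 0, 0, 3, 3)
[4] R3 /= 3  ⇒  (0, 0, 0, 1, 1)
     R0 -= 10·R3  ⇒  (1, 0, 0, 0, 2)
     R1 -= 3·R3  ⇒  (0, 1, 0, 0, 2)
     R2 -= 6·R3  ⇒  (0, 0, 1, 0, 8)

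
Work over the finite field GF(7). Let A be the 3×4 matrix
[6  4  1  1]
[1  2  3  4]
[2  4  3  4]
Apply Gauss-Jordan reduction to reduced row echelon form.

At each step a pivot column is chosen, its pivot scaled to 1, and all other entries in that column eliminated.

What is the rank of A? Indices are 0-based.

rank = 3

pivot(0,0)=6: scale R0 → (1, 3, 6, 6)
  clear (1,0): R1 −= (1)R0 → (0, 6, 4, 5)
  clear (2,0): R2 −= (2)R0 → (0, 5, 5, 6)
pivot(1,1)=6: scale R1 → (0, 1, 3, 2)
  clear (0,1): R0 −= (3)R1 → (1, 0, 4, 0)
  clear (2,1): R2 −= (5)R1 → (0, 0, 4, 3)
pivot(2,2)=4: scale R2 → (0, 0, 1, 6)
  clear (0,2): R0 −= (4)R2 → (1, 0, 0, 4)
  clear (1,2): R1 −= (3)R2 → (0, 1, 0, 5)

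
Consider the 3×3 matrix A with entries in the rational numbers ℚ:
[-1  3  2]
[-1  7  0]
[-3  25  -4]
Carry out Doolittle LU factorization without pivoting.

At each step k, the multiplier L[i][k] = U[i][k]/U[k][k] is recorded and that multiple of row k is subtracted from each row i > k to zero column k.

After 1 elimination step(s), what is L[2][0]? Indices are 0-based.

L[2][0] = 3

k=0: U[0][0]=-1
  eliminate (1,0): mult=1, new row 1: (0, 4, -2); set L[1][0]=1
  eliminate (2,0): mult=3, new row 2: (0, 16, -10); set L[2][0]=3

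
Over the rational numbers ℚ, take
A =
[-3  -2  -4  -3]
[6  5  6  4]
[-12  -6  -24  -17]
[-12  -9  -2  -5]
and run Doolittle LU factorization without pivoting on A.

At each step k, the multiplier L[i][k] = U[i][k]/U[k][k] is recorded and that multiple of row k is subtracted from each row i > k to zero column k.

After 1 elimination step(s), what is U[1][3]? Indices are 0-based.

U[1][3] = -2

k=0: U[0][0]=-3
  eliminate (1,0): mult=-2, new row 1: (0, 1, -2, -2); set L[1][0]=-2
  eliminate (2,0): mult=4, new row 2: (0, 2, -8, -5); set L[2][0]=4
  eliminate (3,0): mult=4, new row 3: (0, -1, 14, 7); set L[3][0]=4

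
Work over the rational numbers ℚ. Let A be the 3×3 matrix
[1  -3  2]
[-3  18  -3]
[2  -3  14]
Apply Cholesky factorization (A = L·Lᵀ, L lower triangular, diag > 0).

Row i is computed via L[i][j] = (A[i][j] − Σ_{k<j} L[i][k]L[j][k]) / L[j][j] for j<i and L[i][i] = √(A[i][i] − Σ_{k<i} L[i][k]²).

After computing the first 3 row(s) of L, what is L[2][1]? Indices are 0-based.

Step 1: L[0][0] = √(1) = 1.
  L[1][0] = (-3) / L[0][0] = -3.
Step 2: L[1][1] = √(9) = 3.
  L[2][0] = (2) / L[0][0] = 2.
  L[2][1] = (3) / L[1][1] = 1.
Step 3: L[2][2] = √(9) = 3.

L[2][1] = 1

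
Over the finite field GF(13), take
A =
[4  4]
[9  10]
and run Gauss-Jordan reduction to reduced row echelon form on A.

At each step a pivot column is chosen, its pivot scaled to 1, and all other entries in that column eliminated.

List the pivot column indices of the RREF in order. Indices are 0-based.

pivot columns: 0, 1

[1] R0 /= 4  ⇒  (1, 1)
     R1 -= 9·R0  ⇒  (0, 1)
[2] R1 /= 1  ⇒  (0, 1)
     R0 -= 1·R1  ⇒  (1, 0)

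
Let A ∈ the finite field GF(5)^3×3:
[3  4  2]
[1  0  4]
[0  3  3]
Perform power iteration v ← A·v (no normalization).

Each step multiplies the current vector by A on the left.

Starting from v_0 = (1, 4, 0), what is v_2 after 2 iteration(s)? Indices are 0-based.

v_2 = (0, 2, 4)

v_0 = (1, 4, 0).
v_1 = A·v_0 = (4, 1, 2).
v_2 = A·v_1 = (0, 2, 4).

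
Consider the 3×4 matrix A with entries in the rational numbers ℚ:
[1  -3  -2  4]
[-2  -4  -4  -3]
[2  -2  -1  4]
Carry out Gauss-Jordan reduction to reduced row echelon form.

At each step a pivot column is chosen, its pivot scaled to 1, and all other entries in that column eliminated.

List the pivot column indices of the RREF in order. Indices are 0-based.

pivot columns: 0, 1, 2

pivot(0,0)=1: scale R0 → (1, -3, -2, 4)
  clear (1,0): R1 −= (-2)R0 → (0, -10, -8, 5)
  clear (2,0): R2 −= (2)R0 → (0, 4, 3, -4)
pivot(1,1)=-10: scale R1 → (0, 1, 4/5, -1/2)
  clear (0,1): R0 −= (-3)R1 → (1, 0, 2/5, 5/2)
  clear (2,1): R2 −= (4)R1 → (0, 0, -1/5, -2)
pivot(2,2)=-1/5: scale R2 → (0, 0, 1, 10)
  clear (0,2): R0 −= (2/5)R2 → (1, 0, 0, -3/2)
  clear (1,2): R1 −= (4/5)R2 → (0, 1, 0, -17/2)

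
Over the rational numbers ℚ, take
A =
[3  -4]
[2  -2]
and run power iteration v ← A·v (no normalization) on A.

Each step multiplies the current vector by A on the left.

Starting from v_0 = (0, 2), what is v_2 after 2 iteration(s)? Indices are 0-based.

v_0 = (0, 2).
v_1 = A·v_0 = (-8, -4).
v_2 = A·v_1 = (-8, -8).

v_2 = (-8, -8)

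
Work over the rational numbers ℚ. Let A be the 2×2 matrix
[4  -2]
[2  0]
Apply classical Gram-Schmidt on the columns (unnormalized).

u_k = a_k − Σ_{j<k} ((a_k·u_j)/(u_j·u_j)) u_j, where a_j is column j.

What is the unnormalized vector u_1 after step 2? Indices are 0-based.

u_1 = (-2/5, 4/5)

Step 1: u_0 = a_0 = (4, 2).
Step 2: u_1 = a_1 − (-2/5)·u_0 = (-2/5, 4/5).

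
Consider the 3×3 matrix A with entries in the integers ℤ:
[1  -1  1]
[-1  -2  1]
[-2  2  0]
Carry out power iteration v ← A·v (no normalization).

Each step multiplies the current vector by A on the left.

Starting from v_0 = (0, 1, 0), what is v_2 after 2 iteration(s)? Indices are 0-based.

v_2 = (3, 7, -2)

v_0 = (0, 1, 0).
v_1 = A·v_0 = (-1, -2, 2).
v_2 = A·v_1 = (3, 7, -2).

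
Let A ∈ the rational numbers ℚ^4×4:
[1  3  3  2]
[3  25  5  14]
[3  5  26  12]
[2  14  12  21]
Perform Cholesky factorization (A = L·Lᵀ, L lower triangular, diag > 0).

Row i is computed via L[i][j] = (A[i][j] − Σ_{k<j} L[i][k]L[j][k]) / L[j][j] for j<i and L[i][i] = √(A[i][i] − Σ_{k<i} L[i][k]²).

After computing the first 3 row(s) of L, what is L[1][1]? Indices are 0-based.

L[1][1] = 4

Step 1: L[0][0] = √(1) = 1.
  L[1][0] = (3) / L[0][0] = 3.
Step 2: L[1][1] = √(16) = 4.
  L[2][0] = (3) / L[0][0] = 3.
  L[2][1] = (-4) / L[1][1] = -1.
Step 3: L[2][2] = √(16) = 4.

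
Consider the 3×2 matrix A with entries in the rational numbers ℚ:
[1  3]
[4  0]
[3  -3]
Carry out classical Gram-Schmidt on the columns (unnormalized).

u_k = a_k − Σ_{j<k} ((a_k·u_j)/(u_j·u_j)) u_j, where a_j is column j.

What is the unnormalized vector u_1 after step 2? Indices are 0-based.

u_1 = (42/13, 12/13, -30/13)

Step 1: u_0 = a_0 = (1, 4, 3).
Step 2: u_1 = a_1 − (-3/13)·u_0 = (42/13, 12/13, -30/13).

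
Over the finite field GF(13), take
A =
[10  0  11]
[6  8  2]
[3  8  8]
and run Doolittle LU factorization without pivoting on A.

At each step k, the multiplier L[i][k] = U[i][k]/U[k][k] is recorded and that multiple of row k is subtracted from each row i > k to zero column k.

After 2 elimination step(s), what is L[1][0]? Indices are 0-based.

k=0: U[0][0]=10
  eliminate (1,0): mult=11, new row 1: (0, 8, 11); set L[1][0]=11
  eliminate (2,0): mult=12, new row 2: (0, 8, 6); set L[2][0]=12
k=1: U[1][1]=8
  eliminate (2,1): mult=1, new row 2: (0, 0, 8); set L[2][1]=1

L[1][0] = 11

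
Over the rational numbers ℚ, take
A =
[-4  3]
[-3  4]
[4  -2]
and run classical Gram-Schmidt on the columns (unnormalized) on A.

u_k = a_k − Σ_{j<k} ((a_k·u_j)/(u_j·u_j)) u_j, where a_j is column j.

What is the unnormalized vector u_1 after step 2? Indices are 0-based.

u_1 = (-5/41, 68/41, 46/41)

Step 1: u_0 = a_0 = (-4, -3, 4).
Step 2: u_1 = a_1 − (-32/41)·u_0 = (-5/41, 68/41, 46/41).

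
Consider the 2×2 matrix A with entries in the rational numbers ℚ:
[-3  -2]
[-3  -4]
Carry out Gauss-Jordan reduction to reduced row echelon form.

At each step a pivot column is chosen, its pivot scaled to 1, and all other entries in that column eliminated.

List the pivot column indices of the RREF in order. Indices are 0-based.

pivot columns: 0, 1

step 1: normalize row 0 (÷-3) = (1, 2/3)
  row 1: subtract -3×row0 = (0, -2)
step 2: normalize row 1 (÷-2) = (0, 1)
  row 0: subtract 2/3×row1 = (1, 0)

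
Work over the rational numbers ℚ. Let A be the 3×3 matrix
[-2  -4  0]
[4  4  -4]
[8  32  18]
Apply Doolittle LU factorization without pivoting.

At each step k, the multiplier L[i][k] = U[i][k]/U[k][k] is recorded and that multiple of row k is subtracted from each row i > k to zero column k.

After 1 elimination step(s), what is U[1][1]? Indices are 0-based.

[col 0] pivot -2
  R1 -= -2*R0 → (0, -4, -4)  (L[1][0] := -2)
  R2 -= -4*R0 → (0, 16, 18)  (L[2][0] := -4)

U[1][1] = -4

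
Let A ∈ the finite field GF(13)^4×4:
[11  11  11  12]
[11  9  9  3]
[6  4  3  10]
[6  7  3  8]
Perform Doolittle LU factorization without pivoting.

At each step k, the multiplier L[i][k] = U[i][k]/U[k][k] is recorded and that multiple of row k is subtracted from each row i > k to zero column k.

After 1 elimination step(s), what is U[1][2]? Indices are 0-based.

k=0: U[0][0]=11
  eliminate (1,0): mult=1, new row 1: (0, 11, 11, 4); set L[1][0]=1
  eliminate (2,0): mult=10, new row 2: (0, 11, 10, 7); set L[2][0]=10
  eliminate (3,0): mult=10, new row 3: (0, 1, 10, 5); set L[3][0]=10

U[1][2] = 11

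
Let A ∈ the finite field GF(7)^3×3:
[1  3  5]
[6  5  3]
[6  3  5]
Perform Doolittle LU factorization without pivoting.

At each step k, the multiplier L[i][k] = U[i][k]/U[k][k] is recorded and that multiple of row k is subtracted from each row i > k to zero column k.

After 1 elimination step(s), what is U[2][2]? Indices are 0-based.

k=0: U[0][0]=1
  eliminate (1,0): mult=6, new row 1: (0, 1, 1); set L[1][0]=6
  eliminate (2,0): mult=6, new row 2: (0, 6, 3); set L[2][0]=6

U[2][2] = 3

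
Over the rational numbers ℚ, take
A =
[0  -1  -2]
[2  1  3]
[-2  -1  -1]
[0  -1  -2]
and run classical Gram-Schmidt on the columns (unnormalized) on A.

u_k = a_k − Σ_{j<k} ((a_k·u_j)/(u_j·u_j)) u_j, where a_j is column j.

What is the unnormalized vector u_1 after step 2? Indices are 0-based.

u_1 = (-1, 0, 0, -1)

Step 1: u_0 = a_0 = (0, 2, -2, 0).
Step 2: u_1 = a_1 − (1/2)·u_0 = (-1, 0, 0, -1).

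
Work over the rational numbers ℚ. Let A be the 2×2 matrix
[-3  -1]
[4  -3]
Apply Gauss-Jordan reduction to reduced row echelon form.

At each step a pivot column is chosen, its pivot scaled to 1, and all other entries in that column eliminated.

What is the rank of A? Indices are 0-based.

[1] R0 /= -3  ⇒  (1, 1/3)
     R1 -= 4·R0  ⇒  (0, -13/3)
[2] R1 /= -13/3  ⇒  (0, 1)
     R0 -= 1/3·R1  ⇒  (1, 0)

rank = 2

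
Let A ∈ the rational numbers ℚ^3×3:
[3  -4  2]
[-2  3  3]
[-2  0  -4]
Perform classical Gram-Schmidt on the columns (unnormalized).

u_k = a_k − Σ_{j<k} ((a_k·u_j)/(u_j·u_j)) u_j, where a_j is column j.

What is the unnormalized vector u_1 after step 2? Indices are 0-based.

Step 1: u_0 = a_0 = (3, -2, -2).
Step 2: u_1 = a_1 − (-18/17)·u_0 = (-14/17, 15/17, -36/17).

u_1 = (-14/17, 15/17, -36/17)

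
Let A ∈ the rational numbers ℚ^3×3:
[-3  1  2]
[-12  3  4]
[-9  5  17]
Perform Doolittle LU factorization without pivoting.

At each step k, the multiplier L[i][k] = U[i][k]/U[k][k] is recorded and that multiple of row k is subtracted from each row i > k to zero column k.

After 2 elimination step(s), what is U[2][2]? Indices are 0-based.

[col 0] pivot -3
  R1 -= 4*R0 → (0, -1, -4)  (L[1][0] := 4)
  R2 -= 3*R0 → (0, 2, 11)  (L[2][0] := 3)
[col 1] pivot -1
  R2 -= -2*R1 → (0, 0, 3)  (L[2][1] := -2)

U[2][2] = 3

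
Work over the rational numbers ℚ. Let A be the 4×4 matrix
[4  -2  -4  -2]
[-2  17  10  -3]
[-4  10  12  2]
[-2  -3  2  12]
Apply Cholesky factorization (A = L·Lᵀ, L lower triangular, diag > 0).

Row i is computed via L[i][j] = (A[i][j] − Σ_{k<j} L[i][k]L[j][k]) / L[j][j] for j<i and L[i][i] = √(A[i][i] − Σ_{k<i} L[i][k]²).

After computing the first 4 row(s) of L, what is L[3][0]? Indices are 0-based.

Step 1: L[0][0] = √(4) = 2.
  L[1][0] = (-2) / L[0][0] = -1.
Step 2: L[1][1] = √(16) = 4.
  L[2][0] = (-4) / L[0][0] = -2.
  L[2][1] = (8) / L[1][1] = 2.
Step 3: L[2][2] = √(4) = 2.
  L[3][0] = (-2) / L[0][0] = -1.
  L[3][1] = (-4) / L[1][1] = -1.
  L[3][2] = (2) / L[2][2] = 1.
Step 4: L[3][3] = √(9) = 3.

L[3][0] = -1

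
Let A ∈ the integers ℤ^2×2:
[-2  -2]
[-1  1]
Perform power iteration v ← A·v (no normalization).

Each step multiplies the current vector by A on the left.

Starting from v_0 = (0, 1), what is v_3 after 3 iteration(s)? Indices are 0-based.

v_3 = (-10, 1)

v_0 = (0, 1).
v_1 = A·v_0 = (-2, 1).
v_2 = A·v_1 = (2, 3).
v_3 = A·v_2 = (-10, 1).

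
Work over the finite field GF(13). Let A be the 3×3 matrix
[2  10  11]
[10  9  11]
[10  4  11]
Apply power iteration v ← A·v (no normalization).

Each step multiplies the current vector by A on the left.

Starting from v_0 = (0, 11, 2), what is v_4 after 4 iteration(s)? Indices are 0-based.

v_4 = (10, 6, 2)

v_0 = (0, 11, 2).
v_1 = A·v_0 = (2, 4, 1).
v_2 = A·v_1 = (3, 2, 8).
v_3 = A·v_2 = (10, 6, 9).
v_4 = A·v_3 = (10, 6, 2).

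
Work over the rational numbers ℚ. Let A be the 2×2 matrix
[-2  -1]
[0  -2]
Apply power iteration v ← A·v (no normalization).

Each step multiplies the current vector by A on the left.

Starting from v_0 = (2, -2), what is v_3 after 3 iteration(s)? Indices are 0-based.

v_0 = (2, -2).
v_1 = A·v_0 = (-2, 4).
v_2 = A·v_1 = (0, -8).
v_3 = A·v_2 = (8, 16).

v_3 = (8, 16)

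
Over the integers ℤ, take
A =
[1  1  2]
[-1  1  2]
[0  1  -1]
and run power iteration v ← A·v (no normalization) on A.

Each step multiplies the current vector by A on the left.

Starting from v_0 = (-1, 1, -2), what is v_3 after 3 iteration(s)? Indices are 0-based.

v_0 = (-1, 1, -2).
v_1 = A·v_0 = (-4, -2, 3).
v_2 = A·v_1 = (0, 8, -5).
v_3 = A·v_2 = (-2, -2, 13).

v_3 = (-2, -2, 13)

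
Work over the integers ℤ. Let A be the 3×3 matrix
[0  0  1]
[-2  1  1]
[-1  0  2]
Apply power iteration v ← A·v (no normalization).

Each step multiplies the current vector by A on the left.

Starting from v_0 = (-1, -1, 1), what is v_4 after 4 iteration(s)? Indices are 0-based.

v_4 = (7, -1, 9)

v_0 = (-1, -1, 1).
v_1 = A·v_0 = (1, 2, 3).
v_2 = A·v_1 = (3, 3, 5).
v_3 = A·v_2 = (5, 2, 7).
v_4 = A·v_3 = (7, -1, 9).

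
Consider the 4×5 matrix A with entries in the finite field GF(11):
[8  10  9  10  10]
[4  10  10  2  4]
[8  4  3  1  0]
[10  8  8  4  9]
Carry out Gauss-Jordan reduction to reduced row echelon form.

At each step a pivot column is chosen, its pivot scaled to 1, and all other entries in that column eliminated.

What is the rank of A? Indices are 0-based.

rank = 4

[1] R0 /= 8  ⇒  (1, 4, 8, 4, 4)
     R1 -= 4·R0  ⇒  (0, 5, 0, 8, 10)
     R2 -= 8·R0  ⇒  (0, 5, 5, 2, 1)
     R3 -= 10·R0  ⇒  (0, 1, 5, 8, 2)
[2] R1 /= 5  ⇒  (0, 1, 0, 6, 2)
     R0 -= 4·R1  ⇒  (1, 0, 8, 2, 7)
     R2 -= 5·R1  ⇒  (0, 0, 5, 5, 2)
     R3 -= 1·R1  ⇒  (0, 0, 5, 2, 0)
[3] R2 /= 5  ⇒  (0, 0, 1, 1, 7)
     R0 -= 8·R2  ⇒  (1, 0, 0, 5, 6)
     R3 -= 5·R2  ⇒  (0, 0, 0, 8, 9)
[4] R3 /= 8  ⇒  (0, 0, 0, 1, 8)
     R0 -= 5·R3  ⇒  (1, 0, 0, 0, 10)
     R1 -= 6·R3  ⇒  (0, 1, 0, 0, 9)
     R2 -= 1·R3  ⇒  (0, 0, 1, 0, 10)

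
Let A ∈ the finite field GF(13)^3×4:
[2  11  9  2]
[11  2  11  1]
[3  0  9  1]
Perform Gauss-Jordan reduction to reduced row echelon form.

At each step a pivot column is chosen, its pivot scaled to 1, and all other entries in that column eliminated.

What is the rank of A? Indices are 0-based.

rank = 3

[1] R0 /= 2  ⇒  (1, 12, 11, 1)
     R1 -= 11·R0  ⇒  (0, 0, 7, 3)
     R2 -= 3·R0  ⇒  (0, 3, 2, 11)
[2] R1 <-> R2
[2] R1 /= 3  ⇒  (0, 1, 5, 8)
     R0 -= 12·R1  ⇒  (1, 0, 3, 9)
[3] R2 /= 7  ⇒  (0, 0, 1, 6)
     R0 -= 3·R2  ⇒  (1, 0, 0, 4)
     R1 -= 5·R2  ⇒  (0, 1, 0, 4)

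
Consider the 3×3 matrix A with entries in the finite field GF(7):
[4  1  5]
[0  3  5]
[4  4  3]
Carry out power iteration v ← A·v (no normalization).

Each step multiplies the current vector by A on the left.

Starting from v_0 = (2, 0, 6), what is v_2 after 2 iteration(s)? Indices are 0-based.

v_2 = (4, 3, 0)

v_0 = (2, 0, 6).
v_1 = A·v_0 = (3, 2, 5).
v_2 = A·v_1 = (4, 3, 0).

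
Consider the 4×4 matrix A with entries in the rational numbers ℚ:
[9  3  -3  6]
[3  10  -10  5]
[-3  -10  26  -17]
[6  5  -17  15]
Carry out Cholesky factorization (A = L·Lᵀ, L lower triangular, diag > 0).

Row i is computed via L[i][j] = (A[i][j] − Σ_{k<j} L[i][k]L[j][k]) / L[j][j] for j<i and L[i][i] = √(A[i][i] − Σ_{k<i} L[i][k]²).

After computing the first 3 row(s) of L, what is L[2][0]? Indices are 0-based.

Step 1: L[0][0] = √(9) = 3.
  L[1][0] = (3) / L[0][0] = 1.
Step 2: L[1][1] = √(9) = 3.
  L[2][0] = (-3) / L[0][0] = -1.
  L[2][1] = (-9) / L[1][1] = -3.
Step 3: L[2][2] = √(16) = 4.

L[2][0] = -1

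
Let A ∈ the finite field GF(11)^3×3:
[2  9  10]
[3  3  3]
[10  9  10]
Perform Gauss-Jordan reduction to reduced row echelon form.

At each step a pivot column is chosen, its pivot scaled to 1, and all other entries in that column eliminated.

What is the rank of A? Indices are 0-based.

rank = 3

step 1: normalize row 0 (÷2) = (1, 10, 5)
  row 1: subtract 3×row0 = (0, 6, 10)
  row 2: subtract 10×row0 = (0, 8, 4)
step 2: normalize row 1 (÷6) = (0, 1, 9)
  row 0: subtract 10×row1 = (1, 0, 3)
  row 2: subtract 8×row1 = (0, 0, 9)
step 3: normalize row 2 (÷9) = (0, 0, 1)
  row 0: subtract 3×row2 = (1, 0, 0)
  row 1: subtract 9×row2 = (0, 1, 0)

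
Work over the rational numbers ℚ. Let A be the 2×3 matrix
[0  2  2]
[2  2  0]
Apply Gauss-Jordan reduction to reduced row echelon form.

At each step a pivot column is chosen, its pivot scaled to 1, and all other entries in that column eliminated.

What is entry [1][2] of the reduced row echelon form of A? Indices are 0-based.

M[1][2] = 1

[1] R0 <-> R1
[1] R0 /= 2  ⇒  (1, 1, 0)
[2] R1 /= 2  ⇒  (0, 1, 1)
     R0 -= 1·R1  ⇒  (1, 0, -1)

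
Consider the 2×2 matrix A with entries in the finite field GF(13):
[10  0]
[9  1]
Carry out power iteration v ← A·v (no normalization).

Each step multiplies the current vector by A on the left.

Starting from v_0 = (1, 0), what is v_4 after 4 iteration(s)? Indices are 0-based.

v_4 = (3, 2)

v_0 = (1, 0).
v_1 = A·v_0 = (10, 9).
v_2 = A·v_1 = (9, 8).
v_3 = A·v_2 = (12, 11).
v_4 = A·v_3 = (3, 2).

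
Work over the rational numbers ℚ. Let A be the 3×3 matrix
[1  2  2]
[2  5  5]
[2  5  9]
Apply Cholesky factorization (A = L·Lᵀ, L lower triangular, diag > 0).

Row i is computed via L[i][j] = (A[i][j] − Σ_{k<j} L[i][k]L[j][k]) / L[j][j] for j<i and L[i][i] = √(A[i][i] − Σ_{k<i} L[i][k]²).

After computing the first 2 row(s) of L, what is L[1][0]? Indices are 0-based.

L[1][0] = 2

Step 1: L[0][0] = √(1) = 1.
  L[1][0] = (2) / L[0][0] = 2.
Step 2: L[1][1] = √(1) = 1.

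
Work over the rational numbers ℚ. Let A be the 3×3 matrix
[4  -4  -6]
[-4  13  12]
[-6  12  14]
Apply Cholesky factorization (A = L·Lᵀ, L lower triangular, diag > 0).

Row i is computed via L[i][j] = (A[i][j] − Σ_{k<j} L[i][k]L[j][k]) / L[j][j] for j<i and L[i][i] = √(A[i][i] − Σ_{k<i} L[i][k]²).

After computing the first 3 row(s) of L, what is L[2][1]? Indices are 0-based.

L[2][1] = 2

Step 1: L[0][0] = √(4) = 2.
  L[1][0] = (-4) / L[0][0] = -2.
Step 2: L[1][1] = √(9) = 3.
  L[2][0] = (-6) / L[0][0] = -3.
  L[2][1] = (6) / L[1][1] = 2.
Step 3: L[2][2] = √(1) = 1.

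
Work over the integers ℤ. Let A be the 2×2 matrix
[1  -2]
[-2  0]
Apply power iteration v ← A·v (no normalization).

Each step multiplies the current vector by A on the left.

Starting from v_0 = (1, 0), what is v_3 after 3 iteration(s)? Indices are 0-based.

v_0 = (1, 0).
v_1 = A·v_0 = (1, -2).
v_2 = A·v_1 = (5, -2).
v_3 = A·v_2 = (9, -10).

v_3 = (9, -10)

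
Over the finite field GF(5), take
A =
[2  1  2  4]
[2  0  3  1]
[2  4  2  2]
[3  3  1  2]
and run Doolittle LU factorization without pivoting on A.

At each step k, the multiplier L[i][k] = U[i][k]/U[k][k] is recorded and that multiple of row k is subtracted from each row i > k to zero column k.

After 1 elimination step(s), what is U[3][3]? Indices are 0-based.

[col 0] pivot 2
  R1 -= 1*R0 → (0, 4, 1, 2)  (L[1][0] := 1)
  R2 -= 1*R0 → (0, 3, 0, 3)  (L[2][0] := 1)
  R3 -= 4*R0 → (0, 4, 3, 1)  (L[3][0] := 4)

U[3][3] = 1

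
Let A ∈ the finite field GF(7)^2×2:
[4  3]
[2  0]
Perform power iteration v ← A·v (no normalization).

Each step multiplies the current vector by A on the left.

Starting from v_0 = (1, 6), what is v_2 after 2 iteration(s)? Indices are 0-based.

v_2 = (3, 2)

v_0 = (1, 6).
v_1 = A·v_0 = (1, 2).
v_2 = A·v_1 = (3, 2).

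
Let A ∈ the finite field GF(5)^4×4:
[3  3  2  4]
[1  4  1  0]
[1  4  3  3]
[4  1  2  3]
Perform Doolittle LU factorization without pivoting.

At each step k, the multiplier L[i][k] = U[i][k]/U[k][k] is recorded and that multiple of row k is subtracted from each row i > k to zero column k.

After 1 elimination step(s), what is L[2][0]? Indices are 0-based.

k=0: U[0][0]=3
  eliminate (1,0): mult=2, new row 1: (0, 3, 2, 2); set L[1][0]=2
  eliminate (2,0): mult=2, new row 2: (0, 3, 4, 0); set L[2][0]=2
  eliminate (3,0): mult=3, new row 3: (0, 2, 1, 1); set L[3][0]=3

L[2][0] = 2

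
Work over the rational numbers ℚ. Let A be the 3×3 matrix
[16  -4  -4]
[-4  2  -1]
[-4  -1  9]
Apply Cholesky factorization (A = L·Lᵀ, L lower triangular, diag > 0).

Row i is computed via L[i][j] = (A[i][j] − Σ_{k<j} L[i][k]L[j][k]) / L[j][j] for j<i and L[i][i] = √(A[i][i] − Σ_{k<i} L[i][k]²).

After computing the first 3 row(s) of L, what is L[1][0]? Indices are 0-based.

Step 1: L[0][0] = √(16) = 4.
  L[1][0] = (-4) / L[0][0] = -1.
Step 2: L[1][1] = √(1) = 1.
  L[2][0] = (-4) / L[0][0] = -1.
  L[2][1] = (-2) / L[1][1] = -2.
Step 3: L[2][2] = √(4) = 2.

L[1][0] = -1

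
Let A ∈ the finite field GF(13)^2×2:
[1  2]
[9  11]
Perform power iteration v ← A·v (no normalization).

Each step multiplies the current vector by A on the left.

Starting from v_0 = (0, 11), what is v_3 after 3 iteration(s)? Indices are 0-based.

v_0 = (0, 11).
v_1 = A·v_0 = (9, 4).
v_2 = A·v_1 = (4, 8).
v_3 = A·v_2 = (7, 7).

v_3 = (7, 7)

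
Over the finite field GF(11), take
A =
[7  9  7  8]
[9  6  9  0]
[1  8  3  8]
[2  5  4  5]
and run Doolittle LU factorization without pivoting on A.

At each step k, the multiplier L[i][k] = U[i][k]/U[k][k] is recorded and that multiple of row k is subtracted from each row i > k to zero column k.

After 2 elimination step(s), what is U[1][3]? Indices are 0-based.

[col 0] pivot 7
  R1 -= 6*R0 → (0, 7, 0, 7)  (L[1][0] := 6)
  R2 -= 8*R0 → (0, 2, 2, 10)  (L[2][0] := 8)
  R3 -= 5*R0 → (0, 4, 2, 9)  (L[3][0] := 5)
[col 1] pivot 7
  R2 -= 5*R1 → (0, 0, 2, 8)  (L[2][1] := 5)
  R3 -= 10*R1 → (0, 0, 2, 5)  (L[3][1] := 10)

U[1][3] = 7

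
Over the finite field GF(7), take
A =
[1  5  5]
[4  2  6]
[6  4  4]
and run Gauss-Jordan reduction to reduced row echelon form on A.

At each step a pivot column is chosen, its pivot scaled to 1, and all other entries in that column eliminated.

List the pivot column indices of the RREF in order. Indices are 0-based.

pivot(0,0)=1: scale R0 → (1, 5, 5)
  clear (1,0): R1 −= (4)R0 → (0, 3, 0)
  clear (2,0): R2 −= (6)R0 → (0, 2, 2)
pivot(1,1)=3: scale R1 → (0, 1, 0)
  clear (0,1): R0 −= (5)R1 → (1, 0, 5)
  clear (2,1): R2 −= (2)R1 → (0, 0, 2)
pivot(2,2)=2: scale R2 → (0, 0, 1)
  clear (0,2): R0 −= (5)R2 → (1, 0, 0)

pivot columns: 0, 1, 2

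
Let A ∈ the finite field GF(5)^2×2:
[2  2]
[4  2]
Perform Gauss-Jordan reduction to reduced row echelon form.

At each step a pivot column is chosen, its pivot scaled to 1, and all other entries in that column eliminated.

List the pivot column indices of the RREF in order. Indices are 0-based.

pivot columns: 0, 1

pivot(0,0)=2: scale R0 → (1, 1)
  clear (1,0): R1 −= (4)R0 → (0, 3)
pivot(1,1)=3: scale R1 → (0, 1)
  clear (0,1): R0 −= (1)R1 → (1, 0)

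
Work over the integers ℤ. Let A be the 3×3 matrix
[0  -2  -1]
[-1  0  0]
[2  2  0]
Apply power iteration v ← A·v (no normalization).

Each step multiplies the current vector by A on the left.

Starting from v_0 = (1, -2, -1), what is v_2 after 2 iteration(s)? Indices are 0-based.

v_2 = (4, -5, 8)

v_0 = (1, -2, -1).
v_1 = A·v_0 = (5, -1, -2).
v_2 = A·v_1 = (4, -5, 8).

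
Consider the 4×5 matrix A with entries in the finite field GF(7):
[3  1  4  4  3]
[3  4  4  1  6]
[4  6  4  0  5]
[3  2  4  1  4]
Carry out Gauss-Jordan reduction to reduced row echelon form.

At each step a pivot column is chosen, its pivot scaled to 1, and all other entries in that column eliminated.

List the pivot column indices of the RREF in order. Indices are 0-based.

pivot(0,0)=3: scale R0 → (1, 5, 6, 6, 1)
  clear (1,0): R1 −= (3)R0 → (0, 3, 0, 4, 3)
  clear (2,0): R2 −= (4)R0 → (0, 0, 1, 4, 1)
  clear (3,0): R3 −= (3)R0 → (0, 1, 0, 4, 1)
pivot(1,1)=3: scale R1 → (0, 1, 0, 6, 1)
  clear (0,1): R0 −= (5)R1 → (1, 0, 6, 4, 3)
  clear (3,1): R3 −= (1)R1 → (0, 0, 0, 5, 0)
pivot(2,2)=1: scale R2 → (0, 0, 1, 4, 1)
  clear (0,2): R0 −= (6)R2 → (1, 0, 0, 1, 4)
pivot(3,3)=5: scale R3 → (0, 0, 0, 1, 0)
  clear (0,3): R0 −= (1)R3 → (1, 0, 0, 0, 4)
  clear (1,3): R1 −= (6)R3 → (0, 1, 0, 0, 1)
  clear (2,3): R2 −= (4)R3 → (0, 0, 1, 0, 1)

pivot columns: 0, 1, 2, 3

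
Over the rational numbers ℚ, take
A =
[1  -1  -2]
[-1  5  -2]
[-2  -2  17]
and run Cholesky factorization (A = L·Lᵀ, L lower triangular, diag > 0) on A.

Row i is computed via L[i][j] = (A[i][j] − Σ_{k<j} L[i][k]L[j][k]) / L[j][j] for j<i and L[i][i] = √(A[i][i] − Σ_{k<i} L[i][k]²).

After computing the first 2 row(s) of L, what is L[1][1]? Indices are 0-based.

Step 1: L[0][0] = √(1) = 1.
  L[1][0] = (-1) / L[0][0] = -1.
Step 2: L[1][1] = √(4) = 2.

L[1][1] = 2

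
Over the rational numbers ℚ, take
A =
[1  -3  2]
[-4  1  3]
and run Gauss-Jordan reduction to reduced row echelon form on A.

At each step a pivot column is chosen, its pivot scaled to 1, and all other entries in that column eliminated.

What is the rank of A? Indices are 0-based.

rank = 2

[1] R0 /= 1  ⇒  (1, -3, 2)
     R1 -= -4·R0  ⇒  (0, -11, 11)
[2] R1 /= -11  ⇒  (0, 1, -1)
     R0 -= -3·R1  ⇒  (1, 0, -1)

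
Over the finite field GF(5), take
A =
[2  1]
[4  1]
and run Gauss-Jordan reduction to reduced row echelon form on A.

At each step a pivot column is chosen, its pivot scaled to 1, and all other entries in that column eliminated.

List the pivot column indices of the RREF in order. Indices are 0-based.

pivot columns: 0, 1

step 1: normalize row 0 (÷2) = (1, 3)
  row 1: subtract 4×row0 = (0, 4)
step 2: normalize row 1 (÷4) = (0, 1)
  row 0: subtract 3×row1 = (1, 0)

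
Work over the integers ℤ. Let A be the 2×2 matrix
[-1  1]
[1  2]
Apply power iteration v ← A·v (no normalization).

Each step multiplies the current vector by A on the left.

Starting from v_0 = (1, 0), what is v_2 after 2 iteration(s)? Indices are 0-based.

v_0 = (1, 0).
v_1 = A·v_0 = (-1, 1).
v_2 = A·v_1 = (2, 1).

v_2 = (2, 1)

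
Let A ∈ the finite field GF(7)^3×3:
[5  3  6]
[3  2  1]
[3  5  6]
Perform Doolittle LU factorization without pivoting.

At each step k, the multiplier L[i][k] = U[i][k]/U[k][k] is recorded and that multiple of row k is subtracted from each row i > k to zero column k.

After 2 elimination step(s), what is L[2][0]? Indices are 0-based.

L[2][0] = 2

[col 0] pivot 5
  R1 -= 2*R0 → (0, 3, 3)  (L[1][0] := 2)
  R2 -= 2*R0 → (0, 6, 1)  (L[2][0] := 2)
[col 1] pivot 3
  R2 -= 2*R1 → (0, 0, 2)  (L[2][1] := 2)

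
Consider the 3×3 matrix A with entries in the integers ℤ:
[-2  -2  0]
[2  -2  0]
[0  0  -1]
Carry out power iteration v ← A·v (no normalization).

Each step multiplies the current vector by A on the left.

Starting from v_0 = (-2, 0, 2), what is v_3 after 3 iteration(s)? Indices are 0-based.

v_0 = (-2, 0, 2).
v_1 = A·v_0 = (4, -4, -2).
v_2 = A·v_1 = (0, 16, 2).
v_3 = A·v_2 = (-32, -32, -2).

v_3 = (-32, -32, -2)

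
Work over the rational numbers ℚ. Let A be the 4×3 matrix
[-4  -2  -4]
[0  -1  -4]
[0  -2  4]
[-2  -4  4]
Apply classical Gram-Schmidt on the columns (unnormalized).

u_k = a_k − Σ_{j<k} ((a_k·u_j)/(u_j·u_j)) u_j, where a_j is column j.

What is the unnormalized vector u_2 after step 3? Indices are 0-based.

u_2 = (-36/61, -336/61, 60/61, 72/61)

Step 1: u_0 = a_0 = (-4, 0, 0, -2).
Step 2: u_1 = a_1 − (4/5)·u_0 = (6/5, -1, -2, -12/5).
Step 3: u_2 = a_2 − (2/5)·u_0 − (-92/61)·u_1 = (-36/61, -336/61, 60/61, 72/61).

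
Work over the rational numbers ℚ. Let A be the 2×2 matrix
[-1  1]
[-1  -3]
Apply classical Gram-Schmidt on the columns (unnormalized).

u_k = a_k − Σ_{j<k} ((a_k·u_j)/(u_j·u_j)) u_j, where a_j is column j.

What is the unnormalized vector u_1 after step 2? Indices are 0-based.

Step 1: u_0 = a_0 = (-1, -1).
Step 2: u_1 = a_1 − (1)·u_0 = (2, -2).

u_1 = (2, -2)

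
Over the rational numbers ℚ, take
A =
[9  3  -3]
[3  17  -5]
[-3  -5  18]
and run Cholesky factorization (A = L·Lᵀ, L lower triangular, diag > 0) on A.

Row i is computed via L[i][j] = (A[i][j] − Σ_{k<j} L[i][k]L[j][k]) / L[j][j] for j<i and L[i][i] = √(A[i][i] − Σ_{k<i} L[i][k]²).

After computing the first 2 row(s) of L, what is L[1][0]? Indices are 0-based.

L[1][0] = 1

Step 1: L[0][0] = √(9) = 3.
  L[1][0] = (3) / L[0][0] = 1.
Step 2: L[1][1] = √(16) = 4.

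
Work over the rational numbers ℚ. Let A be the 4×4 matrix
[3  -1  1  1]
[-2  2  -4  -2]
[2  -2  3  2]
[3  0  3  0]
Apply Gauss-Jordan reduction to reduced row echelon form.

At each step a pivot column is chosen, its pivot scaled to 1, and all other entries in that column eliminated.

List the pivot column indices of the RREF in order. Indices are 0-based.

pivot(0,0)=3: scale R0 → (1, -1/3, 1/3, 1/3)
  clear (1,0): R1 −= (-2)R0 → (0, 4/3, -10/3, -4/3)
  clear (2,0): R2 −= (2)R0 → (0, -4/3, 7/3, 4/3)
  clear (3,0): R3 −= (3)R0 → (0, 1, 2, -1)
pivot(1,1)=4/3: scale R1 → (0, 1, -5/2, -1)
  clear (0,1): R0 −= (-1/3)R1 → (1, 0, -1/2, 0)
  clear (2,1): R2 −= (-4/3)R1 → (0, 0, -1, 0)
  clear (3,1): R3 −= (1)R1 → (0, 0, 9/2, 0)
pivot(2,2)=-1: scale R2 → (0, 0, 1, 0)
  clear (0,2): R0 −= (-1/2)R2 → (1, 0, 0, 0)
  clear (1,2): R1 −= (-5/2)R2 → (0, 1, 0, -1)
  clear (3,2): R3 −= (9/2)R2 → (0, 0, 0, 0)
col 3: no nonzero at/below row 3; advance.

pivot columns: 0, 1, 2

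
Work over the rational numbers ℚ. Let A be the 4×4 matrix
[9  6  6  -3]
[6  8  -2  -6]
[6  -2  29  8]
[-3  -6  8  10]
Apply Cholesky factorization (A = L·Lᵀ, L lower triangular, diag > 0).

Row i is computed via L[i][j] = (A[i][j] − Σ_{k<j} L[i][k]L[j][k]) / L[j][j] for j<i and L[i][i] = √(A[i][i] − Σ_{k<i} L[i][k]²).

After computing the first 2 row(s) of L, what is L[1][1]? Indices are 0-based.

L[1][1] = 2

Step 1: L[0][0] = √(9) = 3.
  L[1][0] = (6) / L[0][0] = 2.
Step 2: L[1][1] = √(4) = 2.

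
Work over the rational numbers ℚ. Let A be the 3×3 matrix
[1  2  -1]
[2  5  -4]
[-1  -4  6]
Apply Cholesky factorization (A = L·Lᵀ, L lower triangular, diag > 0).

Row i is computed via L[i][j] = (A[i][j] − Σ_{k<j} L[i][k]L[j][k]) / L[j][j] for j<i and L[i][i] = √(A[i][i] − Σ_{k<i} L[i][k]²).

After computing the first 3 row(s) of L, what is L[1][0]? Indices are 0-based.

L[1][0] = 2

Step 1: L[0][0] = √(1) = 1.
  L[1][0] = (2) / L[0][0] = 2.
Step 2: L[1][1] = √(1) = 1.
  L[2][0] = (-1) / L[0][0] = -1.
  L[2][1] = (-2) / L[1][1] = -2.
Step 3: L[2][2] = √(1) = 1.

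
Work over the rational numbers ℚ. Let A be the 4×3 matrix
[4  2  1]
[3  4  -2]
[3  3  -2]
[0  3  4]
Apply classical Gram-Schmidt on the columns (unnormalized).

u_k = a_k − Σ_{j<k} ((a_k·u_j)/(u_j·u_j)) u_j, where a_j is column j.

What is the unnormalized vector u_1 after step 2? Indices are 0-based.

Step 1: u_0 = a_0 = (4, 3, 3, 0).
Step 2: u_1 = a_1 − (29/34)·u_0 = (-24/17, 49/34, 15/34, 3).

u_1 = (-24/17, 49/34, 15/34, 3)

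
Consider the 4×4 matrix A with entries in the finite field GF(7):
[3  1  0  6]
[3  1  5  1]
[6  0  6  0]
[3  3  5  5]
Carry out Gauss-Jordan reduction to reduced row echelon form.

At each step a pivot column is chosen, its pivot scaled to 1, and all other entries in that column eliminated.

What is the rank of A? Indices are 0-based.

rank = 4

[1] R0 /= 3  ⇒  (1, 5, 0, 2)
     R1 -= 3·R0  ⇒  (0, 0, 5, 2)
     R2 -= 6·R0  ⇒  (0, 5, 6, 2)
     R3 -= 3·R0  ⇒  (0, 2, 5, 6)
[2] R1 <-> R2
[2] R1 /= 5  ⇒  (0, 1, 4, 6)
     R0 -= 5·R1  ⇒  (1, 0, 1, 0)
     R3 -= 2·R1  ⇒  (0, 0, 4, 1)
[3] R2 /= 5  ⇒  (0, 0, 1, 6)
     R0 -= 1·R2  ⇒  (1, 0, 0, 1)
     R1 -= 4·R2  ⇒  (0, 1, 0, 3)
     R3 -= 4·R2  ⇒  (0, 0, 0, 5)
[4] R3 /= 5  ⇒  (0, 0, 0, 1)
     R0 -= 1·R3  ⇒  (1, 0, 0, 0)
     R1 -= 3·R3  ⇒  (0, 1, 0, 0)
     R2 -= 6·R3  ⇒  (0, 0, 1, 0)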